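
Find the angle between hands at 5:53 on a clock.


Hour hand = 5×30 + 53×0.5 = 176.5°
Minute hand = 53×6 = 318°
Difference = |176.5 - 318| = 141.5°

141.5°


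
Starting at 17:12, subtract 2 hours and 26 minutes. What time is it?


Start: 1032 minutes from midnight
Subtract: 146 minutes
Remaining: 1032 - 146 = 886
Hours: 14, Minutes: 46

14:46


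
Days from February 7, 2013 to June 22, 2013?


135 days

From February 7, 2013 to June 22, 2013
Rest of February 2013: 28 - 7 = 21
Full months: March 31, April 30, May 31
Days into June 2013: 22
Total = 21 + 31 + 30 + 31 + 22 = 135 days


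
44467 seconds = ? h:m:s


Hours: 44467 ÷ 3600 = 12 remainder 1267
Minutes: 1267 ÷ 60 = 21 remainder 7
Seconds: 7

12h 21m 7s


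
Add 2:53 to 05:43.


08:36

Start: 343 minutes from midnight
Add: 173 minutes
Total: 516 minutes
Hours: 516 ÷ 60 = 8 remainder 36


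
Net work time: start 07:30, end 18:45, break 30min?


10h 45m (645 minutes)

Total time = (18×60+45) - (7×60+30)
= 1125 - 450 = 675 min
Minus break: 675 - 30 = 645 min
= 10h 45m


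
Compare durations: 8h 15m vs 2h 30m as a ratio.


Duration 1: 495 minutes
Duration 2: 150 minutes
Ratio = 495:150
GCD = 15
Simplified = 33:10
As a decimal: 33/10 = 3.30

33:10 (3.30)


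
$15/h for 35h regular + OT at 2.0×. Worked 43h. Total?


$765.00

Regular: 35h × $15 = $525.00
Overtime: 43 - 35 = 8h
OT pay: 8h × $15 × 2.0 = $240.00
Total = $525.00 + $240.00 = $765.00


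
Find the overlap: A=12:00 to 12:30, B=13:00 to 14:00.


0 minutes

Meeting A: 720-750 (in minutes from midnight)
Meeting B: 780-840
Overlap start = max(720, 780) = 780
Overlap end = min(750, 840) = 750
Overlap = max(0, 750 - 780) = 0 min


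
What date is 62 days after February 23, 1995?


Start: February 23, 1995
Add 62 days
February 23 → March 1: 28 - 23 + 1 = 6 days (62 - 6 = 56 left)
March 1 → April 1: 31 - 1 + 1 = 31 days (56 - 31 = 25 left)
April 1 + 25 = April 26, 1995

April 26, 1995


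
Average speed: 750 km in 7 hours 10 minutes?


Distance: 750 km
Time: 7h 10m = 430 min = 430/60 = 43/6 hours
Speed = 750 ÷ (43/6) = 750 × 6 / 43 = 4500/43 ≈ 104.7 km/h

104.7 km/h


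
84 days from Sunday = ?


Start: Sunday (index 6)
(6 + 84) mod 7
= 90 mod 7
= 6
Index 6 → Sunday

Sunday


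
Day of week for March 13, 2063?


Tuesday

Zeller's congruence:
q=13, m=3, k=63, j=20
h = (13 + ⌊13×4/5⌋ + 63 + ⌊63/4⌋ + ⌊20/4⌋ - 2×20) mod 7
= (13 + 10 + 63 + 15 + 5 - 40) mod 7
= 66 mod 7 = 3
h=3 → Tuesday


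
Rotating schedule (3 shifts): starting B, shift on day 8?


Shifts: A, B, C
Start: B (index 1)
Day 8: (1 + 8 - 1) mod 3
= 8 mod 3
= 2
Index 2 → shift C

Shift C


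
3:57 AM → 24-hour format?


03:57

Input: 3:57 AM
AM hour stays: 3


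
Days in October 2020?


31 days

Month: October (month 10)
October has 31 days


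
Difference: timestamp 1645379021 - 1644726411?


Difference = 1645379021 - 1644726411 = 652610 seconds
In hours: 652610 / 3600 ≈ 181.3
In days: 652610 / 86400 ≈ 7.55

652610 seconds (181.3 hours / 7.55 days)


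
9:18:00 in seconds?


Hours: 9 × 3600 = 32400
Minutes: 18 × 60 = 1080
Seconds: 0
Total = 32400 + 1080 + 0 = 33480

33480 seconds


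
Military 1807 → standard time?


6:07 PM

Hour: 18
18 - 12 = 6 → PM


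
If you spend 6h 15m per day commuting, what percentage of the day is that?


Time: 375 minutes
Day: 1440 minutes
Percentage = (375/1440) × 100 ≈ 26.0%

26.0%


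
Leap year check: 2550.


Rules: divisible by 4 AND (not by 100 OR by 400)
2550 ÷ 4 = 637 remainder 2 → not divisible by 4
Not divisible by 4 → not a leap year

No


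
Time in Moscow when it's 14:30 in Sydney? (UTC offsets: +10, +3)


Time difference = UTC+3 - UTC+10 = -7 hours
New hour = (14 -7) mod 24
= 7 mod 24 = 7
Minutes unchanged → 07:30

07:30


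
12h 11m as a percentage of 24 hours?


Total minutes: 12×60 + 11 = 731
Day = 24×60 = 1440 minutes
Fraction = 731/1440 ≈ 0.5076
As a percentage: 731/1440 × 100 ≈ 50.76%

0.5076 (50.76%)


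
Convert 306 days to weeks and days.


43 weeks 5 days

Weeks: 306 ÷ 7 = 43 remainder 5


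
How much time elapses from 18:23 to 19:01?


0h 38m

End time in minutes: 19×60 + 1 = 1141
Start time in minutes: 18×60 + 23 = 1103
Difference = 1141 - 1103 = 38 minutes
= 0 hours 38 minutes


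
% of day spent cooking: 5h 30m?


Time: 330 minutes
Day: 1440 minutes
Percentage = (330/1440) × 100 ≈ 22.9%

22.9%


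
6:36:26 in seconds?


Hours: 6 × 3600 = 21600
Minutes: 36 × 60 = 2160
Seconds: 26
Total = 21600 + 2160 + 26 = 23786

23786 seconds


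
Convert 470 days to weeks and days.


Weeks: 470 ÷ 7 = 67 remainder 1

67 weeks 1 days


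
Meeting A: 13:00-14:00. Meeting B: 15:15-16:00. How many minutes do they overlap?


0 minutes

Meeting A: 780-840 (in minutes from midnight)
Meeting B: 915-960
Overlap start = max(780, 915) = 915
Overlap end = min(840, 960) = 840
Overlap = max(0, 840 - 915) = 0 min


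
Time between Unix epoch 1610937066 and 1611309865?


372799 seconds (103.6 hours / 4.31 days)

Difference = 1611309865 - 1610937066 = 372799 seconds
In hours: 372799 / 3600 ≈ 103.6
In days: 372799 / 86400 ≈ 4.31


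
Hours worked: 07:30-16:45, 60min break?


Total time = (16×60+45) - (7×60+30)
= 1005 - 450 = 555 min
Minus break: 555 - 60 = 495 min
= 8h 15m

8h 15m (495 minutes)


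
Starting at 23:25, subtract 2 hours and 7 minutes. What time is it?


21:18

Start: 1405 minutes from midnight
Subtract: 127 minutes
Remaining: 1405 - 127 = 1278
Hours: 21, Minutes: 18


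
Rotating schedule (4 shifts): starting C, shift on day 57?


Shifts: A, B, C, D
Start: C (index 2)
Day 57: (2 + 57 - 1) mod 4
= 58 mod 4
= 2
Index 2 → shift C

Shift C


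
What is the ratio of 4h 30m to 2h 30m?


9:5 (1.80)

Duration 1: 270 minutes
Duration 2: 150 minutes
Ratio = 270:150
GCD = 30
Simplified = 9:5
As a decimal: 9/5 = 1.80


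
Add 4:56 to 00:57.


05:53

Start: 57 minutes from midnight
Add: 296 minutes
Total: 353 minutes
Hours: 353 ÷ 60 = 5 remainder 53


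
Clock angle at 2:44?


Hour hand = 2×30 + 44×0.5 = 82.0°
Minute hand = 44×6 = 264°
Difference = |82.0 - 264| = 182.0°
Since > 180°: 360 - 182.0 = 178.0°

178.0°


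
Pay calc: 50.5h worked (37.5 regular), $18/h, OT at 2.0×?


$1143.00

Regular: 37.5h × $18 = $675.00
Overtime: 50.5 - 37.5 = 13.0h
OT pay: 13.0h × $18 × 2.0 = $468.00
Total = $675.00 + $468.00 = $1143.00


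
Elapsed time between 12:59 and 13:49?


0h 50m

End time in minutes: 13×60 + 49 = 829
Start time in minutes: 12×60 + 59 = 779
Difference = 829 - 779 = 50 minutes
= 0 hours 50 minutes


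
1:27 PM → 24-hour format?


13:27

Input: 1:27 PM
PM: 1 + 12 = 13


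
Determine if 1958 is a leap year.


No

Rules: divisible by 4 AND (not by 100 OR by 400)
1958 ÷ 4 = 489 remainder 2 → not divisible by 4
Not divisible by 4 → not a leap year


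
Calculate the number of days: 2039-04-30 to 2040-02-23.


From April 30, 2039 to February 23, 2040
Rest of April 2039: 30 - 30 = 0
Full months: May 31, June 30, July 31, August 31, September 30, October 31, November 30, December 31, January 31
Days into February 2040: 23
Total = 0 + 31 + 30 + 31 + 31 + 30 + 31 + 30 + 31 + 31 + 23 = 299 days

299 days


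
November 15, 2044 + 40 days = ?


Start: November 15, 2044
Add 40 days
November 15 → December 1: 30 - 15 + 1 = 16 days (40 - 16 = 24 left)
December 1 + 24 = December 25, 2044

December 25, 2044


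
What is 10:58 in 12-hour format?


Hour: 10
10 < 12 → AM

10:58 AM


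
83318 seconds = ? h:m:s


23h 8m 38s

Hours: 83318 ÷ 3600 = 23 remainder 518
Minutes: 518 ÷ 60 = 8 remainder 38
Seconds: 38


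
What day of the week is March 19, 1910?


Saturday

Zeller's congruence:
q=19, m=3, k=10, j=19
h = (19 + ⌊13×4/5⌋ + 10 + ⌊10/4⌋ + ⌊19/4⌋ - 2×19) mod 7
= (19 + 10 + 10 + 2 + 4 - 38) mod 7
= 7 mod 7 = 0
h=0 → Saturday


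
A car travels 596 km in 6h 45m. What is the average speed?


Distance: 596 km
Time: 6h 45m = 405 min = 405/60 = 27/4 hours
Speed = 596 ÷ (27/4) = 596 × 4 / 27 = 2384/27 ≈ 88.3 km/h

88.3 km/h


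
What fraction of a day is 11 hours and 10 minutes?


Total minutes: 11×60 + 10 = 670
Day = 24×60 = 1440 minutes
Fraction = 670/1440 ≈ 0.4653
As a percentage: 670/1440 × 100 ≈ 46.53%

0.4653 (46.53%)


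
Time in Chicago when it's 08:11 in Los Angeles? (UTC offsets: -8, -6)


10:11

Time difference = UTC-6 - UTC-8 = +2 hours
New hour = (8 + 2) mod 24
= 10 mod 24 = 10
Minutes unchanged → 10:11


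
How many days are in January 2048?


31 days

Month: January (month 1)
January has 31 days


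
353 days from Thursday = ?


Start: Thursday (index 3)
(3 + 353) mod 7
= 356 mod 7
= 6
Index 6 → Sunday

Sunday


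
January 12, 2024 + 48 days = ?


Start: January 12, 2024
Add 48 days
January 12 → February 1: 31 - 12 + 1 = 20 days (48 - 20 = 28 left)
February 1 + 28 = February 29, 2024

February 29, 2024


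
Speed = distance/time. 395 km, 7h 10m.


55.1 km/h

Distance: 395 km
Time: 7h 10m = 430 min = 430/60 = 43/6 hours
Speed = 395 ÷ (43/6) = 395 × 6 / 43 = 2370/43 ≈ 55.1 km/h


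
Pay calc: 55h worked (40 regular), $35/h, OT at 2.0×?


Regular: 40h × $35 = $1400.00
Overtime: 55 - 40 = 15h
OT pay: 15h × $35 × 2.0 = $1050.00
Total = $1400.00 + $1050.00 = $2450.00

$2450.00


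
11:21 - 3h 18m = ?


Start: 681 minutes from midnight
Subtract: 198 minutes
Remaining: 681 - 198 = 483
Hours: 8, Minutes: 3

08:03


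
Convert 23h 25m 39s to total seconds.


84339 seconds

Hours: 23 × 3600 = 82800
Minutes: 25 × 60 = 1500
Seconds: 39
Total = 82800 + 1500 + 39 = 84339


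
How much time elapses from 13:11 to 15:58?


2h 47m

End time in minutes: 15×60 + 58 = 958
Start time in minutes: 13×60 + 11 = 791
Difference = 958 - 791 = 167 minutes
= 2 hours 47 minutes


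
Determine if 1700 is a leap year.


Rules: divisible by 4 AND (not by 100 OR by 400)
1700 ÷ 4 = 425 exactly → divisible by 4
1700 ÷ 100 = 17 exactly → divisible by 100
1700 ÷ 400 = 4 remainder 100 → not divisible by 400
Divisible by 100 but not by 400 → not a leap year

No


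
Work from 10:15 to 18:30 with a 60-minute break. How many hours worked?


Total time = (18×60+30) - (10×60+15)
= 1110 - 615 = 495 min
Minus break: 495 - 60 = 435 min
= 7h 15m

7h 15m (435 minutes)


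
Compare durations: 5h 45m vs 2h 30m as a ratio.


Duration 1: 345 minutes
Duration 2: 150 minutes
Ratio = 345:150
GCD = 15
Simplified = 23:10
As a decimal: 23/10 = 2.30

23:10 (2.30)


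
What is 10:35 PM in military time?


22:35

Input: 10:35 PM
PM: 10 + 12 = 22


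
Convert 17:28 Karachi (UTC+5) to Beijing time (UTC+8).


20:28

Time difference = UTC+8 - UTC+5 = +3 hours
New hour = (17 + 3) mod 24
= 20 mod 24 = 20
Minutes unchanged → 20:28


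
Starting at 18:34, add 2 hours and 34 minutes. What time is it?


Start: 1114 minutes from midnight
Add: 154 minutes
Total: 1268 minutes
Hours: 1268 ÷ 60 = 21 remainder 8

21:08


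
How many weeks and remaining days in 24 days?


3 weeks 3 days

Weeks: 24 ÷ 7 = 3 remainder 3


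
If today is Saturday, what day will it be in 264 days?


Thursday

Start: Saturday (index 5)
(5 + 264) mod 7
= 269 mod 7
= 3
Index 3 → Thursday


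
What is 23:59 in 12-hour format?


11:59 PM

Hour: 23
23 - 12 = 11 → PM


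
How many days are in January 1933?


Month: January (month 1)
January has 31 days

31 days


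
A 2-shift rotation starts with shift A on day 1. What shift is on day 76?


Shift B

Shifts: A, B
Start: A (index 0)
Day 76: (0 + 76 - 1) mod 2
= 75 mod 2
= 1
Index 1 → shift B


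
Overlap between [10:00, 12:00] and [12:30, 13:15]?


Meeting A: 600-720 (in minutes from midnight)
Meeting B: 750-795
Overlap start = max(600, 750) = 750
Overlap end = min(720, 795) = 720
Overlap = max(0, 720 - 750) = 0 min

0 minutes


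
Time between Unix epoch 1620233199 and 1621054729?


821530 seconds (228.2 hours / 9.51 days)

Difference = 1621054729 - 1620233199 = 821530 seconds
In hours: 821530 / 3600 ≈ 228.2
In days: 821530 / 86400 ≈ 9.51


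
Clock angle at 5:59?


Hour hand = 5×30 + 59×0.5 = 179.5°
Minute hand = 59×6 = 354°
Difference = |179.5 - 354| = 174.5°

174.5°


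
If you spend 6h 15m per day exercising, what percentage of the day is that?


26.0%

Time: 375 minutes
Day: 1440 minutes
Percentage = (375/1440) × 100 ≈ 26.0%


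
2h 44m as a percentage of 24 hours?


0.1139 (11.39%)

Total minutes: 2×60 + 44 = 164
Day = 24×60 = 1440 minutes
Fraction = 164/1440 ≈ 0.1139
As a percentage: 164/1440 × 100 ≈ 11.39%


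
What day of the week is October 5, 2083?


Tuesday

Zeller's congruence:
q=5, m=10, k=83, j=20
h = (5 + ⌊13×11/5⌋ + 83 + ⌊83/4⌋ + ⌊20/4⌋ - 2×20) mod 7
= (5 + 28 + 83 + 20 + 5 - 40) mod 7
= 101 mod 7 = 3
h=3 → Tuesday


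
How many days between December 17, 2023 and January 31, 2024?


45 days

From December 17, 2023 to January 31, 2024
Rest of December 2023: 31 - 17 = 14
Days into January 2024: 31
Total = 14 + 31 = 45 days


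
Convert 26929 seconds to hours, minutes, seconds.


Hours: 26929 ÷ 3600 = 7 remainder 1729
Minutes: 1729 ÷ 60 = 28 remainder 49
Seconds: 49

7h 28m 49s


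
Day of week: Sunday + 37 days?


Tuesday

Start: Sunday (index 6)
(6 + 37) mod 7
= 43 mod 7
= 1
Index 1 → Tuesday


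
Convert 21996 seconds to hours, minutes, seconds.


Hours: 21996 ÷ 3600 = 6 remainder 396
Minutes: 396 ÷ 60 = 6 remainder 36
Seconds: 36

6h 6m 36s


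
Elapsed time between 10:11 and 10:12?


End time in minutes: 10×60 + 12 = 612
Start time in minutes: 10×60 + 11 = 611
Difference = 612 - 611 = 1 minutes
= 0 hours 1 minutes

0h 1m


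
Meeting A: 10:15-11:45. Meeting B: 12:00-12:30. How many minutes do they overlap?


Meeting A: 615-705 (in minutes from midnight)
Meeting B: 720-750
Overlap start = max(615, 720) = 720
Overlap end = min(705, 750) = 705
Overlap = max(0, 705 - 720) = 0 min

0 minutes


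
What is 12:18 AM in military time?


00:18

Input: 12:18 AM
12 AM → 00 (midnight)


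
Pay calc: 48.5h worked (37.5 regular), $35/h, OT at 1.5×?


Regular: 37.5h × $35 = $1312.50
Overtime: 48.5 - 37.5 = 11.0h
OT pay: 11.0h × $35 × 1.5 = $577.50
Total = $1312.50 + $577.50 = $1890.00

$1890.00


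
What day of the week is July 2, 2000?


Zeller's congruence:
q=2, m=7, k=0, j=20
h = (2 + ⌊13×8/5⌋ + 0 + ⌊0/4⌋ + ⌊20/4⌋ - 2×20) mod 7
= (2 + 20 + 0 + 0 + 5 - 40) mod 7
= -13 mod 7 = 1
h=1 → Sunday

Sunday


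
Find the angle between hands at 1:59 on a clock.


Hour hand = 1×30 + 59×0.5 = 59.5°
Minute hand = 59×6 = 354°
Difference = |59.5 - 354| = 294.5°
Since > 180°: 360 - 294.5 = 65.5°

65.5°


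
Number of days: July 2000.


Month: July (month 7)
July has 31 days

31 days


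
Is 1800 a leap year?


Rules: divisible by 4 AND (not by 100 OR by 400)
1800 ÷ 4 = 450 exactly → divisible by 4
1800 ÷ 100 = 18 exactly → divisible by 100
1800 ÷ 400 = 4 remainder 200 → not divisible by 400
Divisible by 100 but not by 400 → not a leap year

No


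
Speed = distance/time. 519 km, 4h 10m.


Distance: 519 km
Time: 4h 10m = 250 min = 250/60 = 25/6 hours
Speed = 519 ÷ (25/6) = 519 × 6 / 25 = 3114/25 ≈ 124.6 km/h

124.6 km/h


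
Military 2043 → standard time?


8:43 PM

Hour: 20
20 - 12 = 8 → PM


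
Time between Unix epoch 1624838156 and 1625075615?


237459 seconds (66.0 hours / 2.75 days)

Difference = 1625075615 - 1624838156 = 237459 seconds
In hours: 237459 / 3600 ≈ 66.0
In days: 237459 / 86400 ≈ 2.75


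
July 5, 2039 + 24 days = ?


Start: July 5, 2039
Add 24 days
July 5 + 24 = July 29, 2039

July 29, 2039


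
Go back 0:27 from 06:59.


06:32

Start: 419 minutes from midnight
Subtract: 27 minutes
Remaining: 419 - 27 = 392
Hours: 6, Minutes: 32


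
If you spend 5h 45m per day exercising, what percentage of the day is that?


Time: 345 minutes
Day: 1440 minutes
Percentage = (345/1440) × 100 ≈ 24.0%

24.0%


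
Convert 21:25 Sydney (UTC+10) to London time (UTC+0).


11:25

Time difference = UTC+0 - UTC+10 = -10 hours
New hour = (21 -10) mod 24
= 11 mod 24 = 11
Minutes unchanged → 11:25


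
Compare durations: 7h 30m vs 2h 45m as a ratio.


30:11 (2.73)

Duration 1: 450 minutes
Duration 2: 165 minutes
Ratio = 450:165
GCD = 15
Simplified = 30:11
As a decimal: 30/11 ≈ 2.73


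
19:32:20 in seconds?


70340 seconds

Hours: 19 × 3600 = 68400
Minutes: 32 × 60 = 1920
Seconds: 20
Total = 68400 + 1920 + 20 = 70340


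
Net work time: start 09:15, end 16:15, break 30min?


Total time = (16×60+15) - (9×60+15)
= 975 - 555 = 420 min
Minus break: 420 - 30 = 390 min
= 6h 30m

6h 30m (390 minutes)


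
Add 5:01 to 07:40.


Start: 460 minutes from midnight
Add: 301 minutes
Total: 761 minutes
Hours: 761 ÷ 60 = 12 remainder 41

12:41


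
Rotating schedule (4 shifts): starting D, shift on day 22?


Shift A

Shifts: A, B, C, D
Start: D (index 3)
Day 22: (3 + 22 - 1) mod 4
= 24 mod 4
= 0
Index 0 → shift A


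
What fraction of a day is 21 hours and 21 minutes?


Total minutes: 21×60 + 21 = 1281
Day = 24×60 = 1440 minutes
Fraction = 1281/1440 ≈ 0.8896
As a percentage: 1281/1440 × 100 ≈ 88.96%

0.8896 (88.96%)


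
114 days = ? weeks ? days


16 weeks 2 days

Weeks: 114 ÷ 7 = 16 remainder 2


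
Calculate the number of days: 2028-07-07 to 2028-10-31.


From July 7, 2028 to October 31, 2028
Rest of July 2028: 31 - 7 = 24
Full months: August 31, September 30
Days into October 2028: 31
Total = 24 + 31 + 30 + 31 = 116 days

116 days


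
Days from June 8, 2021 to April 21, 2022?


317 days

From June 8, 2021 to April 21, 2022
Rest of June 2021: 30 - 8 = 22
Full months: July 31, August 31, September 30, October 31, November 30, December 31, January 31, February 2022 28, March 31
Days into April 2022: 21
Total = 22 + 31 + 31 + 30 + 31 + 30 + 31 + 31 + 28 + 31 + 21 = 317 days


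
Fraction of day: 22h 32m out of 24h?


0.9389 (93.89%)

Total minutes: 22×60 + 32 = 1352
Day = 24×60 = 1440 minutes
Fraction = 1352/1440 ≈ 0.9389
As a percentage: 1352/1440 × 100 ≈ 93.89%


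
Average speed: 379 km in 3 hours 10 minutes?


Distance: 379 km
Time: 3h 10m = 190 min = 190/60 = 19/6 hours
Speed = 379 ÷ (19/6) = 379 × 6 / 19 = 2274/19 ≈ 119.7 km/h

119.7 km/h


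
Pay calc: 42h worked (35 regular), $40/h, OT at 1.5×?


$1820.00

Regular: 35h × $40 = $1400.00
Overtime: 42 - 35 = 7h
OT pay: 7h × $40 × 1.5 = $420.00
Total = $1400.00 + $420.00 = $1820.00


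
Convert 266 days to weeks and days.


Weeks: 266 ÷ 7 = 38 remainder 0

38 weeks 0 days


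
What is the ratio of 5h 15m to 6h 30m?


Duration 1: 315 minutes
Duration 2: 390 minutes
Ratio = 315:390
GCD = 15
Simplified = 21:26
As a decimal: 21/26 ≈ 0.81

21:26 (0.81)


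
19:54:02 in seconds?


Hours: 19 × 3600 = 68400
Minutes: 54 × 60 = 3240
Seconds: 2
Total = 68400 + 3240 + 2 = 71642

71642 seconds


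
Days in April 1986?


30 days

Month: April (month 4)
April has 30 days


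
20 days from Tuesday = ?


Monday

Start: Tuesday (index 1)
(1 + 20) mod 7
= 21 mod 7
= 0
Index 0 → Monday


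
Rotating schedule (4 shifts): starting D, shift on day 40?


Shifts: A, B, C, D
Start: D (index 3)
Day 40: (3 + 40 - 1) mod 4
= 42 mod 4
= 2
Index 2 → shift C

Shift C


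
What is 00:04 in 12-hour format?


12:04 AM

Hour: 0
0 → 12 AM (midnight)


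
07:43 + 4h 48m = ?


Start: 463 minutes from midnight
Add: 288 minutes
Total: 751 minutes
Hours: 751 ÷ 60 = 12 remainder 31

12:31


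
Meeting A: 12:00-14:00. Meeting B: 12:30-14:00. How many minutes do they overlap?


90 minutes

Meeting A: 720-840 (in minutes from midnight)
Meeting B: 750-840
Overlap start = max(720, 750) = 750
Overlap end = min(840, 840) = 840
Overlap = max(0, 840 - 750) = 90 min


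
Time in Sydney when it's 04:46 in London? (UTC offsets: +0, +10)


14:46

Time difference = UTC+10 - UTC+0 = +10 hours
New hour = (4 + 10) mod 24
= 14 mod 24 = 14
Minutes unchanged → 14:46


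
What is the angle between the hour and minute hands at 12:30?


Hour hand (12 ≡ 0 on the dial): 0×30 + 30×0.5 = 15.0°
Minute hand = 30×6 = 180°
Difference = |15.0 - 180| = 165.0°

165.0°


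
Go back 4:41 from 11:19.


Start: 679 minutes from midnight
Subtract: 281 minutes
Remaining: 679 - 281 = 398
Hours: 6, Minutes: 38

06:38


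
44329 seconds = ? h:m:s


12h 18m 49s

Hours: 44329 ÷ 3600 = 12 remainder 1129
Minutes: 1129 ÷ 60 = 18 remainder 49
Seconds: 49


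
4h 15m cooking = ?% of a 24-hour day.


17.7%

Time: 255 minutes
Day: 1440 minutes
Percentage = (255/1440) × 100 ≈ 17.7%


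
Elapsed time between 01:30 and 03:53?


End time in minutes: 3×60 + 53 = 233
Start time in minutes: 1×60 + 30 = 90
Difference = 233 - 90 = 143 minutes
= 2 hours 23 minutes

2h 23m


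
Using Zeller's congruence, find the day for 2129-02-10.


Zeller's congruence:
q=10, m=14, k=28, j=21
h = (10 + ⌊13×15/5⌋ + 28 + ⌊28/4⌋ + ⌊21/4⌋ - 2×21) mod 7
= (10 + 39 + 28 + 7 + 5 - 42) mod 7
= 47 mod 7 = 5
h=5 → Thursday

Thursday


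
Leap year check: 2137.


Rules: divisible by 4 AND (not by 100 OR by 400)
2137 ÷ 4 = 534 remainder 1 → not divisible by 4
Not divisible by 4 → not a leap year

No


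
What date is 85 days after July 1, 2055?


September 24, 2055

Start: July 1, 2055
Add 85 days
July 1 → August 1: 31 - 1 + 1 = 31 days (85 - 31 = 54 left)
August 1 → September 1: 31 - 1 + 1 = 31 days (54 - 31 = 23 left)
September 1 + 23 = September 24, 2055


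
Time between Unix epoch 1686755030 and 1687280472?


525442 seconds (146.0 hours / 6.08 days)

Difference = 1687280472 - 1686755030 = 525442 seconds
In hours: 525442 / 3600 ≈ 146.0
In days: 525442 / 86400 ≈ 6.08


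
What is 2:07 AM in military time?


Input: 2:07 AM
AM hour stays: 2

02:07


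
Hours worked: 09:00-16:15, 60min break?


6h 15m (375 minutes)

Total time = (16×60+15) - (9×60+0)
= 975 - 540 = 435 min
Minus break: 435 - 60 = 375 min
= 6h 15m


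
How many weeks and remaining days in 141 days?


20 weeks 1 days

Weeks: 141 ÷ 7 = 20 remainder 1


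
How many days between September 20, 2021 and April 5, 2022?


From September 20, 2021 to April 5, 2022
Rest of September 2021: 30 - 20 = 10
Full months: October 31, November 30, December 31, January 31, February 2022 28, March 31
Days into April 2022: 5
Total = 10 + 31 + 30 + 31 + 31 + 28 + 31 + 5 = 197 days

197 days


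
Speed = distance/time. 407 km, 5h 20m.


76.3 km/h

Distance: 407 km
Time: 5h 20m = 320 min = 320/60 = 16/3 hours
Speed = 407 ÷ (16/3) = 407 × 3 / 16 = 1221/16 ≈ 76.3 km/h


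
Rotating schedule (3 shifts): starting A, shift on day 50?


Shift B

Shifts: A, B, C
Start: A (index 0)
Day 50: (0 + 50 - 1) mod 3
= 49 mod 3
= 1
Index 1 → shift B


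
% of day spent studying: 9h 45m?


Time: 585 minutes
Day: 1440 minutes
Percentage = (585/1440) × 100 ≈ 40.6%

40.6%


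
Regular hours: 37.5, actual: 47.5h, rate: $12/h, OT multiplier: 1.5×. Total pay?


$630.00

Regular: 37.5h × $12 = $450.00
Overtime: 47.5 - 37.5 = 10.0h
OT pay: 10.0h × $12 × 1.5 = $180.00
Total = $450.00 + $180.00 = $630.00


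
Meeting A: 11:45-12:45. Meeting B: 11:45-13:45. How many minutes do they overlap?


Meeting A: 705-765 (in minutes from midnight)
Meeting B: 705-825
Overlap start = max(705, 705) = 705
Overlap end = min(765, 825) = 765
Overlap = max(0, 765 - 705) = 60 min

60 minutes


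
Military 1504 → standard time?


3:04 PM

Hour: 15
15 - 12 = 3 → PM


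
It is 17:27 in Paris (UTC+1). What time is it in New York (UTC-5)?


11:27

Time difference = UTC-5 - UTC+1 = -6 hours
New hour = (17 -6) mod 24
= 11 mod 24 = 11
Minutes unchanged → 11:27


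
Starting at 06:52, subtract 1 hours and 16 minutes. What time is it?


Start: 412 minutes from midnight
Subtract: 76 minutes
Remaining: 412 - 76 = 336
Hours: 5, Minutes: 36

05:36


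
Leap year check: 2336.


Yes

Rules: divisible by 4 AND (not by 100 OR by 400)
2336 ÷ 4 = 584 exactly → divisible by 4
2336 ÷ 100 = 23 remainder 36 → not divisible by 100
Divisible by 4 but not by 100 → leap year


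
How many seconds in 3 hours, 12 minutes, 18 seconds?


Hours: 3 × 3600 = 10800
Minutes: 12 × 60 = 720
Seconds: 18
Total = 10800 + 720 + 18 = 11538

11538 seconds


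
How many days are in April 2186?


Month: April (month 4)
April has 30 days

30 days


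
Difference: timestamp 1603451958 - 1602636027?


Difference = 1603451958 - 1602636027 = 815931 seconds
In hours: 815931 / 3600 ≈ 226.6
In days: 815931 / 86400 ≈ 9.44

815931 seconds (226.6 hours / 9.44 days)


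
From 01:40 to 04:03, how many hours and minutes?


End time in minutes: 4×60 + 3 = 243
Start time in minutes: 1×60 + 40 = 100
Difference = 243 - 100 = 143 minutes
= 2 hours 23 minutes

2h 23m


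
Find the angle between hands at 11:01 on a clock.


Hour hand = 11×30 + 1×0.5 = 330.5°
Minute hand = 1×6 = 6°
Difference = |330.5 - 6| = 324.5°
Since > 180°: 360 - 324.5 = 35.5°

35.5°


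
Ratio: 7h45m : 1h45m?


31:7 (4.43)

Duration 1: 465 minutes
Duration 2: 105 minutes
Ratio = 465:105
GCD = 15
Simplified = 31:7
As a decimal: 31/7 ≈ 4.43


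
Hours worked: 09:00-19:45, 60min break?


Total time = (19×60+45) - (9×60+0)
= 1185 - 540 = 645 min
Minus break: 645 - 60 = 585 min
= 9h 45m

9h 45m (585 minutes)


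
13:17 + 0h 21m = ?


Start: 797 minutes from midnight
Add: 21 minutes
Total: 818 minutes
Hours: 818 ÷ 60 = 13 remainder 38

13:38


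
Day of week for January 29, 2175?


Sunday

Zeller's congruence:
q=29, m=13, k=74, j=21
h = (29 + ⌊13×14/5⌋ + 74 + ⌊74/4⌋ + ⌊21/4⌋ - 2×21) mod 7
= (29 + 36 + 74 + 18 + 5 - 42) mod 7
= 120 mod 7 = 1
h=1 → Sunday


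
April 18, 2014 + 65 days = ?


Start: April 18, 2014
Add 65 days
April 18 → May 1: 30 - 18 + 1 = 13 days (65 - 13 = 52 left)
May 1 → June 1: 31 - 1 + 1 = 31 days (52 - 31 = 21 left)
June 1 + 21 = June 22, 2014

June 22, 2014


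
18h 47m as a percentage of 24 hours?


Total minutes: 18×60 + 47 = 1127
Day = 24×60 = 1440 minutes
Fraction = 1127/1440 ≈ 0.7826
As a percentage: 1127/1440 × 100 ≈ 78.26%

0.7826 (78.26%)


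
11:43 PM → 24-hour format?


Input: 11:43 PM
PM: 11 + 12 = 23

23:43


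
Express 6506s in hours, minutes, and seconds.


1h 48m 26s

Hours: 6506 ÷ 3600 = 1 remainder 2906
Minutes: 2906 ÷ 60 = 48 remainder 26
Seconds: 26


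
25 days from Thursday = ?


Monday

Start: Thursday (index 3)
(3 + 25) mod 7
= 28 mod 7
= 0
Index 0 → Monday


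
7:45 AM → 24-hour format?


Input: 7:45 AM
AM hour stays: 7

07:45


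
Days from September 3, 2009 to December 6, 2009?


From September 3, 2009 to December 6, 2009
Rest of September 2009: 30 - 3 = 27
Full months: October 31, November 30
Days into December 2009: 6
Total = 27 + 31 + 30 + 6 = 94 days

94 days


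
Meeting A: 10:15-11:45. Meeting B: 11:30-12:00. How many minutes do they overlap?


Meeting A: 615-705 (in minutes from midnight)
Meeting B: 690-720
Overlap start = max(615, 690) = 690
Overlap end = min(705, 720) = 705
Overlap = max(0, 705 - 690) = 15 min

15 minutes


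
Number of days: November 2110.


30 days

Month: November (month 11)
November has 30 days


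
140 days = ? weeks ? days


20 weeks 0 days

Weeks: 140 ÷ 7 = 20 remainder 0


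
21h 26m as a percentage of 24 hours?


Total minutes: 21×60 + 26 = 1286
Day = 24×60 = 1440 minutes
Fraction = 1286/1440 ≈ 0.8931
As a percentage: 1286/1440 × 100 ≈ 89.31%

0.8931 (89.31%)


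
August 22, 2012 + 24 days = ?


September 15, 2012

Start: August 22, 2012
Add 24 days
August 22 → September 1: 31 - 22 + 1 = 10 days (24 - 10 = 14 left)
September 1 + 14 = September 15, 2012


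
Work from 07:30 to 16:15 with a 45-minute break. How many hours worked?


Total time = (16×60+15) - (7×60+30)
= 975 - 450 = 525 min
Minus break: 525 - 45 = 480 min
= 8h 0m

8h 0m (480 minutes)


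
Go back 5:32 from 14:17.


Start: 857 minutes from midnight
Subtract: 332 minutes
Remaining: 857 - 332 = 525
Hours: 8, Minutes: 45

08:45


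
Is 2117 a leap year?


No

Rules: divisible by 4 AND (not by 100 OR by 400)
2117 ÷ 4 = 529 remainder 1 → not divisible by 4
Not divisible by 4 → not a leap year


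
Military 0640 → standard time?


Hour: 6
6 < 12 → AM

6:40 AM


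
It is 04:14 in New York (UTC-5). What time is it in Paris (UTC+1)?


10:14

Time difference = UTC+1 - UTC-5 = +6 hours
New hour = (4 + 6) mod 24
= 10 mod 24 = 10
Minutes unchanged → 10:14


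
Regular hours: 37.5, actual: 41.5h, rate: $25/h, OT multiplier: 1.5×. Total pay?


$1087.50

Regular: 37.5h × $25 = $937.50
Overtime: 41.5 - 37.5 = 4.0h
OT pay: 4.0h × $25 × 1.5 = $150.00
Total = $937.50 + $150.00 = $1087.50


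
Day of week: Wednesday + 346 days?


Saturday

Start: Wednesday (index 2)
(2 + 346) mod 7
= 348 mod 7
= 5
Index 5 → Saturday


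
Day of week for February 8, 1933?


Zeller's congruence:
q=8, m=14, k=32, j=19
h = (8 + ⌊13×15/5⌋ + 32 + ⌊32/4⌋ + ⌊19/4⌋ - 2×19) mod 7
= (8 + 39 + 32 + 8 + 4 - 38) mod 7
= 53 mod 7 = 4
h=4 → Wednesday

Wednesday


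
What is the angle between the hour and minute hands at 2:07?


Hour hand = 2×30 + 7×0.5 = 63.5°
Minute hand = 7×6 = 42°
Difference = |63.5 - 42| = 21.5°

21.5°


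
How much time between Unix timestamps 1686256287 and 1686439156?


182869 seconds (50.8 hours / 2.12 days)

Difference = 1686439156 - 1686256287 = 182869 seconds
In hours: 182869 / 3600 ≈ 50.8
In days: 182869 / 86400 ≈ 2.12


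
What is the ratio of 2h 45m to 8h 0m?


11:32 (0.34)

Duration 1: 165 minutes
Duration 2: 480 minutes
Ratio = 165:480
GCD = 15
Simplified = 11:32
As a decimal: 11/32 ≈ 0.34


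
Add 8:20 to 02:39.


10:59

Start: 159 minutes from midnight
Add: 500 minutes
Total: 659 minutes
Hours: 659 ÷ 60 = 10 remainder 59


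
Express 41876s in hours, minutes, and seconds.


11h 37m 56s

Hours: 41876 ÷ 3600 = 11 remainder 2276
Minutes: 2276 ÷ 60 = 37 remainder 56
Seconds: 56


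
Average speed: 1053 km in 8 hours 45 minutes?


120.3 km/h

Distance: 1053 km
Time: 8h 45m = 525 min = 525/60 = 35/4 hours
Speed = 1053 ÷ (35/4) = 1053 × 4 / 35 = 4212/35 ≈ 120.3 km/h


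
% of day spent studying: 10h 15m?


42.7%

Time: 615 minutes
Day: 1440 minutes
Percentage = (615/1440) × 100 ≈ 42.7%


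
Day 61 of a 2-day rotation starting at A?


Shifts: A, B
Start: A (index 0)
Day 61: (0 + 61 - 1) mod 2
= 60 mod 2
= 0
Index 0 → shift A

Shift A


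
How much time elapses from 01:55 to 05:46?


End time in minutes: 5×60 + 46 = 346
Start time in minutes: 1×60 + 55 = 115
Difference = 346 - 115 = 231 minutes
= 3 hours 51 minutes

3h 51m


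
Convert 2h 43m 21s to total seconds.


Hours: 2 × 3600 = 7200
Minutes: 43 × 60 = 2580
Seconds: 21
Total = 7200 + 2580 + 21 = 9801

9801 seconds


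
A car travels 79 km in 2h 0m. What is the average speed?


39.5 km/h

Distance: 79 km
Time: 2 hours
Speed = 79 / 2 = 39.5 km/h


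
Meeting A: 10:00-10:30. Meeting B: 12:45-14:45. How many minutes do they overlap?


0 minutes

Meeting A: 600-630 (in minutes from midnight)
Meeting B: 765-885
Overlap start = max(600, 765) = 765
Overlap end = min(630, 885) = 630
Overlap = max(0, 630 - 765) = 0 min


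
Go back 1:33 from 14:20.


Start: 860 minutes from midnight
Subtract: 93 minutes
Remaining: 860 - 93 = 767
Hours: 12, Minutes: 47

12:47


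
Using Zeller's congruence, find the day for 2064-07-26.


Zeller's congruence:
q=26, m=7, k=64, j=20
h = (26 + ⌊13×8/5⌋ + 64 + ⌊64/4⌋ + ⌊20/4⌋ - 2×20) mod 7
= (26 + 20 + 64 + 16 + 5 - 40) mod 7
= 91 mod 7 = 0
h=0 → Saturday

Saturday


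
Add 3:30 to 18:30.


22:00

Start: 1110 minutes from midnight
Add: 210 minutes
Total: 1320 minutes
Hours: 1320 ÷ 60 = 22 remainder 0


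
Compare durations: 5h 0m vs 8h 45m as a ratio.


4:7 (0.57)

Duration 1: 300 minutes
Duration 2: 525 minutes
Ratio = 300:525
GCD = 75
Simplified = 4:7
As a decimal: 4/7 ≈ 0.57


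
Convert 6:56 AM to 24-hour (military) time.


Input: 6:56 AM
AM hour stays: 6

06:56


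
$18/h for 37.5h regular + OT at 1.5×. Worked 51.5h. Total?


Regular: 37.5h × $18 = $675.00
Overtime: 51.5 - 37.5 = 14.0h
OT pay: 14.0h × $18 × 1.5 = $378.00
Total = $675.00 + $378.00 = $1053.00

$1053.00


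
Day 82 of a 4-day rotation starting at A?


Shift B

Shifts: A, B, C, D
Start: A (index 0)
Day 82: (0 + 82 - 1) mod 4
= 81 mod 4
= 1
Index 1 → shift B


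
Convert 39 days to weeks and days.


Weeks: 39 ÷ 7 = 5 remainder 4

5 weeks 4 days


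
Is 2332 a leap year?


Yes

Rules: divisible by 4 AND (not by 100 OR by 400)
2332 ÷ 4 = 583 exactly → divisible by 4
2332 ÷ 100 = 23 remainder 32 → not divisible by 100
Divisible by 4 but not by 100 → leap year


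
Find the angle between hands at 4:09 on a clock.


70.5°

Hour hand = 4×30 + 9×0.5 = 124.5°
Minute hand = 9×6 = 54°
Difference = |124.5 - 54| = 70.5°


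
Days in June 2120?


30 days

Month: June (month 6)
June has 30 days


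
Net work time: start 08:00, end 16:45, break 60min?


Total time = (16×60+45) - (8×60+0)
= 1005 - 480 = 525 min
Minus break: 525 - 60 = 465 min
= 7h 45m

7h 45m (465 minutes)


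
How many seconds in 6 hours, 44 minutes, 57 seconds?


Hours: 6 × 3600 = 21600
Minutes: 44 × 60 = 2640
Seconds: 57
Total = 21600 + 2640 + 57 = 24297

24297 seconds


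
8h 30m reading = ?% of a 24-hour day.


Time: 510 minutes
Day: 1440 minutes
Percentage = (510/1440) × 100 ≈ 35.4%

35.4%


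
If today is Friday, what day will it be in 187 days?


Wednesday

Start: Friday (index 4)
(4 + 187) mod 7
= 191 mod 7
= 2
Index 2 → Wednesday


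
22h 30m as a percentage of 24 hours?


0.9375 (93.75%)

Total minutes: 22×60 + 30 = 1350
Day = 24×60 = 1440 minutes
Fraction = 1350/1440 = 0.9375
As a percentage: 1350/1440 × 100 = 93.75%


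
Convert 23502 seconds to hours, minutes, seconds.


Hours: 23502 ÷ 3600 = 6 remainder 1902
Minutes: 1902 ÷ 60 = 31 remainder 42
Seconds: 42

6h 31m 42s


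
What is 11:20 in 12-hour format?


Hour: 11
11 < 12 → AM

11:20 AM


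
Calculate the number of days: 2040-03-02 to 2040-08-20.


171 days

From March 2, 2040 to August 20, 2040
Rest of March 2040: 31 - 2 = 29
Full months: April 30, May 31, June 30, July 31
Days into August 2040: 20
Total = 29 + 30 + 31 + 30 + 31 + 20 = 171 days


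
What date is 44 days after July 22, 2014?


September 4, 2014

Start: July 22, 2014
Add 44 days
July 22 → August 1: 31 - 22 + 1 = 10 days (44 - 10 = 34 left)
August 1 → September 1: 31 - 1 + 1 = 31 days (34 - 31 = 3 left)
September 1 + 3 = September 4, 2014


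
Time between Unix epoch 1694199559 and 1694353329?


Difference = 1694353329 - 1694199559 = 153770 seconds
In hours: 153770 / 3600 ≈ 42.7
In days: 153770 / 86400 ≈ 1.78

153770 seconds (42.7 hours / 1.78 days)


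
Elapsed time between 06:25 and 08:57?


2h 32m

End time in minutes: 8×60 + 57 = 537
Start time in minutes: 6×60 + 25 = 385
Difference = 537 - 385 = 152 minutes
= 2 hours 32 minutes


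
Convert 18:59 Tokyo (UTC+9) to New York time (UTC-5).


04:59

Time difference = UTC-5 - UTC+9 = -14 hours
New hour = (18 -14) mod 24
= 4 mod 24 = 4
Minutes unchanged → 04:59


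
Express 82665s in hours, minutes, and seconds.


Hours: 82665 ÷ 3600 = 22 remainder 3465
Minutes: 3465 ÷ 60 = 57 remainder 45
Seconds: 45

22h 57m 45s


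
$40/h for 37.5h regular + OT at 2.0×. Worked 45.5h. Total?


Regular: 37.5h × $40 = $1500.00
Overtime: 45.5 - 37.5 = 8.0h
OT pay: 8.0h × $40 × 2.0 = $640.00
Total = $1500.00 + $640.00 = $2140.00

$2140.00


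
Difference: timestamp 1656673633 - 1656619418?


Difference = 1656673633 - 1656619418 = 54215 seconds
In hours: 54215 / 3600 ≈ 15.1
In days: 54215 / 86400 ≈ 0.63

54215 seconds (15.1 hours / 0.63 days)


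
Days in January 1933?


Month: January (month 1)
January has 31 days

31 days


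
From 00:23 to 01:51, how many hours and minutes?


1h 28m

End time in minutes: 1×60 + 51 = 111
Start time in minutes: 0×60 + 23 = 23
Difference = 111 - 23 = 88 minutes
= 1 hours 28 minutes


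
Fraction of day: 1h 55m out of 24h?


Total minutes: 1×60 + 55 = 115
Day = 24×60 = 1440 minutes
Fraction = 115/1440 ≈ 0.0799
As a percentage: 115/1440 × 100 ≈ 7.99%

0.0799 (7.99%)


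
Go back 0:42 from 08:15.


Start: 495 minutes from midnight
Subtract: 42 minutes
Remaining: 495 - 42 = 453
Hours: 7, Minutes: 33

07:33


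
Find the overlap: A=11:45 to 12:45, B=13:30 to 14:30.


0 minutes

Meeting A: 705-765 (in minutes from midnight)
Meeting B: 810-870
Overlap start = max(705, 810) = 810
Overlap end = min(765, 870) = 765
Overlap = max(0, 765 - 810) = 0 min


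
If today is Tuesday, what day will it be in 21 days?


Start: Tuesday (index 1)
(1 + 21) mod 7
= 22 mod 7
= 1
Index 1 → Tuesday

Tuesday


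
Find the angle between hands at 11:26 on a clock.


Hour hand = 11×30 + 26×0.5 = 343.0°
Minute hand = 26×6 = 156°
Difference = |343.0 - 156| = 187.0°
Since > 180°: 360 - 187.0 = 173.0°

173.0°


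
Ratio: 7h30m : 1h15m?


Duration 1: 450 minutes
Duration 2: 75 minutes
Ratio = 450:75
GCD = 75
Simplified = 6:1
As a decimal: 6/1 = 6.00

6:1 (6.00)


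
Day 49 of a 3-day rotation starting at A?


Shift A

Shifts: A, B, C
Start: A (index 0)
Day 49: (0 + 49 - 1) mod 3
= 48 mod 3
= 0
Index 0 → shift A


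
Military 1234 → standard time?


Hour: 12
12 → 12 PM (noon)

12:34 PM


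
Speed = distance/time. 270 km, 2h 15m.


120.0 km/h

Distance: 270 km
Time: 2h 15m = 135 min = 135/60 = 9/4 hours
Speed = 270 ÷ (9/4) = 270 × 4 / 9 = 1080/9 = 120.0 km/h


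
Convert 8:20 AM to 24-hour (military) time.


08:20

Input: 8:20 AM
AM hour stays: 8


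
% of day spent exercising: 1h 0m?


Time: 60 minutes
Day: 1440 minutes
Percentage = (60/1440) × 100 ≈ 4.2%

4.2%


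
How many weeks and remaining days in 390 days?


Weeks: 390 ÷ 7 = 55 remainder 5

55 weeks 5 days


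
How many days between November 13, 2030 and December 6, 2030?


23 days

From November 13, 2030 to December 6, 2030
Rest of November 2030: 30 - 13 = 17
Days into December 2030: 6
Total = 17 + 6 = 23 days


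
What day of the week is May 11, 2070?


Zeller's congruence:
q=11, m=5, k=70, j=20
h = (11 + ⌊13×6/5⌋ + 70 + ⌊70/4⌋ + ⌊20/4⌋ - 2×20) mod 7
= (11 + 15 + 70 + 17 + 5 - 40) mod 7
= 78 mod 7 = 1
h=1 → Sunday

Sunday


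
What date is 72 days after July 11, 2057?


Start: July 11, 2057
Add 72 days
July 11 → August 1: 31 - 11 + 1 = 21 days (72 - 21 = 51 left)
August 1 → September 1: 31 - 1 + 1 = 31 days (51 - 31 = 20 left)
September 1 + 20 = September 21, 2057

September 21, 2057


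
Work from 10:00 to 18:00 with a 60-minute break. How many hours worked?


7h 0m (420 minutes)

Total time = (18×60+0) - (10×60+0)
= 1080 - 600 = 480 min
Minus break: 480 - 60 = 420 min
= 7h 0m
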